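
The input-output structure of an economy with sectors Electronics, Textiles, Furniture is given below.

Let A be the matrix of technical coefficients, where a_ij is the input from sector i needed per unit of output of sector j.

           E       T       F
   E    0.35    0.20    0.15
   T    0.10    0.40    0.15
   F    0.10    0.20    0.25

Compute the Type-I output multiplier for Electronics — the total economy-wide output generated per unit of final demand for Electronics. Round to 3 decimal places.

m_E = 2.428

I − A =
  [   0.65    -0.20    -0.15]
  [  -0.10     0.60    -0.15]
  [  -0.10    -0.20     0.75]
Cofactors of I−A, C_ij = (−1)^(i+j)·(minor ij) (rows/columns in the sector order above):
  C_11 = (0.60)(0.75) − (-0.15)(-0.20) = 0.4200
  C_12 = −[(-0.10)(0.75) − (-0.15)(-0.10)] = 0.0900
  C_13 = (-0.10)(-0.20) − (0.60)(-0.10) = 0.0800
  C_21 = −[(-0.20)(0.75) − (-0.15)(-0.20)] = 0.1800
  C_22 = (0.65)(0.75) − (-0.15)(-0.10) = 0.4725
  C_23 = −[(0.65)(-0.20) − (-0.20)(-0.10)] = 0.1500
  C_31 = (-0.20)(-0.15) − (-0.15)(0.60) = 0.1200
  C_32 = −[(0.65)(-0.15) − (-0.15)(-0.10)] = 0.1125
  C_33 = (0.65)(0.60) − (-0.20)(-0.10) = 0.3700
det(I−A) = Σ_j (I−A)_1j·C_1j = (0.65)(0.4200) + (-0.20)(0.0900) + (-0.15)(0.0800) = 0.2430
adj(I−A) = Cᵀ =
  [ 0.4200   0.1800   0.1200]
  [ 0.0900   0.4725   0.1125]
  [ 0.0800   0.1500   0.3700]
(I − A)⁻¹ = adj(I−A) / det(I−A) ≈
  [   1.7284     0.7407     0.4938]
  [   0.3704     1.9444     0.4630]
  [   0.3292     0.6173     1.5226]
The output multiplier for sector j is the column-j sum of the Leontief inverse (I − A)⁻¹ = adj(I−A) / det(I−A).
Column E of adj(I−A): (0.4200, 0.0900, 0.0800); det(I−A) = 0.2430.
m_E = (0.4200 + 0.0900 + 0.0800) / 0.2430 = 0.59 / 0.2430 ≈ 2.428.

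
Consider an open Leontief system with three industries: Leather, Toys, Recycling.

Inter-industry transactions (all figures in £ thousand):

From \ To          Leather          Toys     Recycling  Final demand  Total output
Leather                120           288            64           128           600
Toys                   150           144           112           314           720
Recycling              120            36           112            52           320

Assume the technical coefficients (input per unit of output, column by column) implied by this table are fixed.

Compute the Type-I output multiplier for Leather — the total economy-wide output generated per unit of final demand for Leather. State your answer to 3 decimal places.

m_L = 3.306

Technical coefficients a_ij = z_ij / X_j:
  a_LL = 120/600 = 0.20, a_TL = 150/600 = 0.25, a_RL = 120/600 = 0.20
  a_LT = 288/720 = 0.40, a_TT = 144/720 = 0.20, a_RT = 36/720 = 0.05
  a_LR = 64/320 = 0.20, a_TR = 112/320 = 0.35, a_RR = 112/320 = 0.35
I − A =
  [   0.80    -0.40    -0.20]
  [  -0.25     0.80    -0.35]
  [  -0.20    -0.05     0.65]
Cofactors of I−A, C_ij = (−1)^(i+j)·(minor ij) (rows/columns in the sector order above):
  C_11 = (0.80)(0.65) − (-0.35)(-0.05) = 0.5025
  C_12 = −[(-0.25)(0.65) − (-0.35)(-0.20)] = 0.2325
  C_13 = (-0.25)(-0.05) − (0.80)(-0.20) = 0.1725
  C_21 = −[(-0.40)(0.65) − (-0.20)(-0.05)] = 0.2700
  C_22 = (0.80)(0.65) − (-0.20)(-0.20) = 0.4800
  C_23 = −[(0.80)(-0.05) − (-0.40)(-0.20)] = 0.1200
  C_31 = (-0.40)(-0.35) − (-0.20)(0.80) = 0.3000
  C_32 = −[(0.80)(-0.35) − (-0.20)(-0.25)] = 0.3300
  C_33 = (0.80)(0.80) − (-0.40)(-0.25) = 0.5400
det(I−A) = Σ_j (I−A)_1j·C_1j = (0.80)(0.5025) + (-0.40)(0.2325) + (-0.20)(0.1725) = 0.2745
adj(I−A) = Cᵀ =
  [ 0.5025   0.2700   0.3000]
  [ 0.2325   0.4800   0.3300]
  [ 0.1725   0.1200   0.5400]
(I − A)⁻¹ = adj(I−A) / det(I−A) ≈
  [   1.8306     0.9836     1.0929]
  [   0.8470     1.7486     1.2022]
  [   0.6284     0.4372     1.9672]
The output multiplier for sector j is the column-j sum of the Leontief inverse (I − A)⁻¹ = adj(I−A) / det(I−A).
Column L of adj(I−A): (0.5025, 0.2325, 0.1725); det(I−A) = 0.2745.
m_L = (0.5025 + 0.2325 + 0.1725) / 0.2745 = 0.9075 / 0.2745 ≈ 3.306.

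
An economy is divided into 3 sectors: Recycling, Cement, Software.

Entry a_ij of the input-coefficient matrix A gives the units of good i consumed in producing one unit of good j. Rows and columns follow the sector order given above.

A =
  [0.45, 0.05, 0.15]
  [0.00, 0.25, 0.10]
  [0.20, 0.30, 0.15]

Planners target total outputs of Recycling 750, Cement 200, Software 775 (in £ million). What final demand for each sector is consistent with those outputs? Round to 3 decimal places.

d_R = 286.250, d_C = 72.500, d_S = 448.750

I − A =
  [   0.55    -0.05    -0.15]
  [   0.00     0.75    -0.10]
  [  -0.20    -0.30     0.85]
d = (I − A) x:
  d_R = (+0.55)·750 + (-0.05)·200 + (-0.15)·775 = 286.250
  d_C = (+0.00)·750 + (+0.75)·200 + (-0.10)·775 = 72.500
  d_S = (-0.20)·750 + (-0.30)·200 + (+0.85)·775 = 448.750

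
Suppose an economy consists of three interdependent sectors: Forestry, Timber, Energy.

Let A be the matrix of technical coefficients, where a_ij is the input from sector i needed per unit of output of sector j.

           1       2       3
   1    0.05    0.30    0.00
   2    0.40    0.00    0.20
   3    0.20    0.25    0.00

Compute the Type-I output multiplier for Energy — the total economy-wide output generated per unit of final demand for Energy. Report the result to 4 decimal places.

I − A =
  [   0.95    -0.30     0.00]
  [  -0.40     1.00    -0.20]
  [  -0.20    -0.25     1.00]
Cofactors of I−A, C_ij = (−1)^(i+j)·(minor ij) (rows/columns in the sector order above):
  C_11 = (1.00)(1.00) − (-0.20)(-0.25) = 0.9500
  C_12 = −[(-0.40)(1.00) − (-0.20)(-0.20)] = 0.4400
  C_13 = (-0.40)(-0.25) − (1.00)(-0.20) = 0.3000
  C_21 = −[(-0.30)(1.00) − (0.00)(-0.25)] = 0.3000
  C_22 = (0.95)(1.00) − (0.00)(-0.20) = 0.9500
  C_23 = −[(0.95)(-0.25) − (-0.30)(-0.20)] = 0.2975
  C_31 = (-0.30)(-0.20) − (0.00)(1.00) = 0.0600
  C_32 = −[(0.95)(-0.20) − (0.00)(-0.40)] = 0.1900
  C_33 = (0.95)(1.00) − (-0.30)(-0.40) = 0.8300
det(I−A) = Σ_j (I−A)_1j·C_1j = (0.95)(0.9500) + (-0.30)(0.4400) + (0.00)(0.3000) = 0.7705
adj(I−A) = Cᵀ =
  [ 0.9500   0.3000   0.0600]
  [ 0.4400   0.9500   0.1900]
  [ 0.3000   0.2975   0.8300]
(I − A)⁻¹ = adj(I−A) / det(I−A) ≈
  [   1.23297     0.38936     0.07787]
  [   0.57106     1.23297     0.24659]
  [   0.38936     0.38611     1.07722]
The output multiplier for sector j is the column-j sum of the Leontief inverse (I − A)⁻¹ = adj(I−A) / det(I−A).
Column 3 of adj(I−A): (0.0600, 0.1900, 0.8300); det(I−A) = 0.7705.
m_3 = (0.0600 + 0.1900 + 0.8300) / 0.7705 = 1.08 / 0.7705 ≈ 1.4017.

m_3 = 1.4017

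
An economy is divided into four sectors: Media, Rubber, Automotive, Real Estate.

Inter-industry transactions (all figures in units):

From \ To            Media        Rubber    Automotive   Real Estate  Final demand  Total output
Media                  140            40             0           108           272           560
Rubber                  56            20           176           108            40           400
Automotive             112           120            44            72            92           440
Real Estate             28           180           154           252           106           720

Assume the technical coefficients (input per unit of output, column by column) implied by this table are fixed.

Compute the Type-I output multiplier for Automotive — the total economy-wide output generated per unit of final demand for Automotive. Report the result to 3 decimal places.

Technical coefficients a_ij = z_ij / X_j:
  a_11 = 140/560 = 0.25, a_21 = 56/560 = 0.10, a_31 = 112/560 = 0.20, a_41 = 28/560 = 0.05
  a_12 = 40/400 = 0.10, a_22 = 20/400 = 0.05, a_32 = 120/400 = 0.30, a_42 = 180/400 = 0.45
  a_13 = 0/440 = 0.00, a_23 = 176/440 = 0.40, a_33 = 44/440 = 0.10, a_43 = 154/440 = 0.35
  a_14 = 108/720 = 0.15, a_24 = 108/720 = 0.15, a_34 = 72/720 = 0.10, a_44 = 252/720 = 0.35
I − A =
  [   0.75    -0.10     0.00    -0.15]
  [  -0.10     0.95    -0.40    -0.15]
  [  -0.20    -0.30     0.90    -0.10]
  [  -0.05    -0.45    -0.35     0.65]
Compute the cofactors C_ij = (−1)^(i+j)·(3×3 minor ij) of I−A; the adjugate is their transpose:
adj(I−A) = Cᵀ =
  [ 0.350000   0.131500   0.108125   0.127750]
  [ 0.126250   0.395250   0.236625   0.156750]
  [ 0.141000   0.204750   0.391375   0.140000]
  [ 0.190250   0.394000   0.382875   0.534250]
det(I−A) = Σ_j (I−A)_1j·C_1j = (0.75)(0.350000) + (-0.10)(0.126250) + (0.00)(0.141000) + (-0.15)(0.190250) = 0.2213375
(I − A)⁻¹ = adj(I−A) / det(I−A) ≈
  [   1.5813     0.5941     0.4885     0.5772]
  [   0.5704     1.7857     1.0691     0.7082]
  [   0.6370     0.9251     1.7682     0.6325]
  [   0.8595     1.7801     1.7298     2.4137]
The output multiplier for sector j is the column-j sum of the Leontief inverse (I − A)⁻¹ = adj(I−A) / det(I−A).
Column 3 of adj(I−A): (0.108125, 0.236625, 0.391375, 0.382875); det(I−A) = 0.2213375.
m_3 = (0.108125 + 0.236625 + 0.391375 + 0.382875) / 0.2213375 = 1.119 / 0.2213375 ≈ 5.056.

m_3 = 5.056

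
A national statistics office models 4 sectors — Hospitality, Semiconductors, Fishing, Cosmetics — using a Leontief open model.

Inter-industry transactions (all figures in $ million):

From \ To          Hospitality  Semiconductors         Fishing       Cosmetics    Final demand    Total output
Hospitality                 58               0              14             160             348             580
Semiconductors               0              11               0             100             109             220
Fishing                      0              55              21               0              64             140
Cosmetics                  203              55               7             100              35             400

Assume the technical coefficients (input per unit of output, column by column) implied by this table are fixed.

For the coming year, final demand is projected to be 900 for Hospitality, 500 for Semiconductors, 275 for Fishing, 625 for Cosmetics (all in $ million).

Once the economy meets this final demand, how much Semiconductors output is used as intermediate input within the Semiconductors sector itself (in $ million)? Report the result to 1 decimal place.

z_22 = 55.3

Technical coefficients a_ij = z_ij / X_j:
  a_11 = 58/580 = 0.10, a_21 = 0/580 = 0.00, a_31 = 0/580 = 0.00, a_41 = 203/580 = 0.35
  a_12 = 0/220 = 0.00, a_22 = 11/220 = 0.05, a_32 = 55/220 = 0.25, a_42 = 55/220 = 0.25
  a_13 = 14/140 = 0.10, a_23 = 0/140 = 0.00, a_33 = 21/140 = 0.15, a_43 = 7/140 = 0.05
  a_14 = 160/400 = 0.40, a_24 = 100/400 = 0.25, a_34 = 0/400 = 0.00, a_44 = 100/400 = 0.25
I − A =
  [   0.90     0.00    -0.10    -0.40]
  [   0.00     0.95     0.00    -0.25]
  [   0.00    -0.25     0.85     0.00]
  [  -0.35    -0.25    -0.05     0.75]
Compute the cofactors C_ij = (−1)^(i+j)·(3×3 minor ij) of I−A; the adjugate is their transpose:
adj(I−A) = Cᵀ =
  [ 0.549375   0.108750   0.084000   0.329250]
  [ 0.074375   0.454750   0.020000   0.191250]
  [ 0.021875   0.133750   0.452000   0.056250]
  [ 0.282625   0.211250   0.076000   0.726750]
det(I−A) = Σ_j (I−A)_1j·C_1j = (0.90)(0.549375) + (0.00)(0.074375) + (-0.10)(0.021875) + (-0.40)(0.282625) = 0.3792
(I − A)⁻¹ = adj(I−A) / det(I−A) ≈
  [   1.4488     0.2868     0.2215     0.8683]
  [   0.1961     1.1992     0.0527     0.5044]
  [   0.0577     0.3527     1.1920     0.1483]
  [   0.7453     0.5571     0.2004     1.9165]
First solve x = (I − A)⁻¹ d = adj(I−A)·d / det(I−A); in particular x_2 = (0.074375·900 + 0.454750·500 + 0.020000·275 + 0.191250·625) / 0.3792 = 419.34375 / 0.3792 ≈ 1105.864.
Intermediate flow from 2 to 2: z_22 = a_22 · x_2 = 0.05 × 419.34375 / 0.3792 = 20.9671875 / 0.3792 ≈ 55.3.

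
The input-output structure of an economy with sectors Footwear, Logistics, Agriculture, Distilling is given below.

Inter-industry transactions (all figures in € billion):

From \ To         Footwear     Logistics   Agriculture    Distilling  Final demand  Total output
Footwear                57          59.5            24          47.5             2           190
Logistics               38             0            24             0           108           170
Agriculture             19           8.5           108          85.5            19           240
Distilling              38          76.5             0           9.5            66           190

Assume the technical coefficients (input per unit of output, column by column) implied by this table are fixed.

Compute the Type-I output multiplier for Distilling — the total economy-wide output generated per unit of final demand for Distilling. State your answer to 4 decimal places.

m_4 = 3.7643

Technical coefficients a_ij = z_ij / X_j:
  a_11 = 57/190 = 0.30, a_21 = 38/190 = 0.20, a_31 = 19/190 = 0.10, a_41 = 38/190 = 0.20
  a_12 = 59.5/170 = 0.35, a_22 = 0/170 = 0.00, a_32 = 8.5/170 = 0.05, a_42 = 76.5/170 = 0.45
  a_13 = 24/240 = 0.10, a_23 = 24/240 = 0.10, a_33 = 108/240 = 0.45, a_43 = 0/240 = 0.00
  a_14 = 47.5/190 = 0.25, a_24 = 0/190 = 0.00, a_34 = 85.5/190 = 0.45, a_44 = 9.5/190 = 0.05
I − A =
  [   0.70    -0.35    -0.10    -0.25]
  [  -0.20     1.00    -0.10     0.00]
  [  -0.10    -0.05     0.55    -0.45]
  [  -0.20    -0.45     0.00     0.95]
Compute the cofactors C_ij = (−1)^(i+j)·(3×3 minor ij) of I−A; the adjugate is their transpose:
adj(I−A) = Cᵀ =
  [ 0.49750   0.26975   0.13950   0.19700]
  [ 0.12300   0.31975   0.08050   0.07050]
  [ 0.23500   0.24850   0.52600   0.31100]
  [ 0.16300   0.20825   0.06750   0.32850]
det(I−A) = Σ_j (I−A)_1j·C_1j = (0.70)(0.49750) + (-0.35)(0.12300) + (-0.10)(0.23500) + (-0.25)(0.16300) = 0.24095
(I − A)⁻¹ = adj(I−A) / det(I−A) ≈
  [   2.06474     1.11953     0.57896     0.81760]
  [   0.51048     1.32704     0.33409     0.29259]
  [   0.97531     1.03133     2.18303     1.29072]
  [   0.67649     0.86429     0.28014     1.36335]
The output multiplier for sector j is the column-j sum of the Leontief inverse (I − A)⁻¹ = adj(I−A) / det(I−A).
Column 4 of adj(I−A): (0.19700, 0.07050, 0.31100, 0.32850); det(I−A) = 0.24095.
m_4 = (0.19700 + 0.07050 + 0.31100 + 0.32850) / 0.24095 = 0.907 / 0.24095 ≈ 3.7643.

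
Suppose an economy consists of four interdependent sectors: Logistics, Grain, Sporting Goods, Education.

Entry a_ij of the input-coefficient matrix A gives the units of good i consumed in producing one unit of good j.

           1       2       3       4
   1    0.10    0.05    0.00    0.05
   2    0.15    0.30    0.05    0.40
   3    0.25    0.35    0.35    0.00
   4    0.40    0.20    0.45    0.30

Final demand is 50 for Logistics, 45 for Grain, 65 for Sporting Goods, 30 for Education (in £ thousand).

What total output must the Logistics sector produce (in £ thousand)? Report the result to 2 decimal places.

I − A =
  [   0.90    -0.05     0.00    -0.05]
  [  -0.15     0.70    -0.05    -0.40]
  [  -0.25    -0.35     0.65     0.00]
  [  -0.40    -0.20    -0.45     0.70]
Compute the cofactors C_ij = (−1)^(i+j)·(3×3 minor ij) of I−A; the adjugate is their transpose:
adj(I−A) = Cᵀ =
  [ 0.191250   0.037125   0.027000   0.034875]
  [ 0.226000   0.390875   0.195875   0.239500]
  [ 0.195250   0.224750   0.340250   0.142375]
  [ 0.299375   0.277375   0.290125   0.388250]
det(I−A) = Σ_j (I−A)_1j·C_1j = (0.90)(0.191250) + (-0.05)(0.226000) + (0.00)(0.195250) + (-0.05)(0.299375) = 0.14585625
(I − A)⁻¹ = adj(I−A) / det(I−A) ≈
  [   1.3112     0.2545     0.1851     0.2391]
  [   1.5495     2.6799     1.3429     1.6420]
  [   1.3386     1.5409     2.3328     0.9761]
  [   2.0525     1.9017     1.9891     2.6619]
x = (I − A)⁻¹ d = adj(I−A)·d / det(I−A), with det(I−A) = 0.14585625:
  x_1 = (0.191250·50 + 0.037125·45 + 0.027000·65 + 0.034875·30) / 0.14585625 = 14.034375 / 0.14585625 ≈ 96.22
  x_2 = (0.226000·50 + 0.390875·45 + 0.195875·65 + 0.239500·30) / 0.14585625 = 48.80625 / 0.14585625 ≈ 334.62
  x_3 = (0.195250·50 + 0.224750·45 + 0.340250·65 + 0.142375·30) / 0.14585625 = 46.26375 / 0.14585625 ≈ 317.19
  x_4 = (0.299375·50 + 0.277375·45 + 0.290125·65 + 0.388250·30) / 0.14585625 = 57.95625 / 0.14585625 ≈ 397.35

x_1 = 96.22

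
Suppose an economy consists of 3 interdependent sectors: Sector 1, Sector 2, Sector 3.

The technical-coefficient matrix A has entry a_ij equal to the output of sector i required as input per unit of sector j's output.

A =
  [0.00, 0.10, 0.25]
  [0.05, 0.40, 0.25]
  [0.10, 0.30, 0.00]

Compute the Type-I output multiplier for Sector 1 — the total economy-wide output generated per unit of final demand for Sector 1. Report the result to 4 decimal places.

m_1 = 1.3534

I − A =
  [   1.00    -0.10    -0.25]
  [  -0.05     0.60    -0.25]
  [  -0.10    -0.30     1.00]
Cofactors of I−A, C_ij = (−1)^(i+j)·(minor ij) (rows/columns in the sector order above):
  C_11 = (0.60)(1.00) − (-0.25)(-0.30) = 0.5250
  C_12 = −[(-0.05)(1.00) − (-0.25)(-0.10)] = 0.0750
  C_13 = (-0.05)(-0.30) − (0.60)(-0.10) = 0.0750
  C_21 = −[(-0.10)(1.00) − (-0.25)(-0.30)] = 0.1750
  C_22 = (1.00)(1.00) − (-0.25)(-0.10) = 0.9750
  C_23 = −[(1.00)(-0.30) − (-0.10)(-0.10)] = 0.3100
  C_31 = (-0.10)(-0.25) − (-0.25)(0.60) = 0.1750
  C_32 = −[(1.00)(-0.25) − (-0.25)(-0.05)] = 0.2625
  C_33 = (1.00)(0.60) − (-0.10)(-0.05) = 0.5950
det(I−A) = Σ_j (I−A)_1j·C_1j = (1.00)(0.5250) + (-0.10)(0.0750) + (-0.25)(0.0750) = 0.49875
adj(I−A) = Cᵀ =
  [ 0.5250   0.1750   0.1750]
  [ 0.0750   0.9750   0.2625]
  [ 0.0750   0.3100   0.5950]
(I − A)⁻¹ = adj(I−A) / det(I−A) ≈
  [   1.05263     0.35088     0.35088]
  [   0.15038     1.95489     0.52632]
  [   0.15038     0.62155     1.19298]
The output multiplier for sector j is the column-j sum of the Leontief inverse (I − A)⁻¹ = adj(I−A) / det(I−A).
Column 1 of adj(I−A): (0.5250, 0.0750, 0.0750); det(I−A) = 0.49875.
m_1 = (0.5250 + 0.0750 + 0.0750) / 0.49875 = 0.675 / 0.49875 ≈ 1.3534.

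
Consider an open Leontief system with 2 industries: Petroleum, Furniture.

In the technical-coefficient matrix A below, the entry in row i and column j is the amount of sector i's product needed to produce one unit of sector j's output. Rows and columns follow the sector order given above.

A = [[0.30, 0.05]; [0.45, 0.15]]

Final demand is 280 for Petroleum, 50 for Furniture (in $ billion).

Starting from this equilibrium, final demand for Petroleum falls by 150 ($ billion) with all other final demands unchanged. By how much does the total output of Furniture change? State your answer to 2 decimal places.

I − A =
  [   0.70    -0.05]
  [  -0.45     0.85]
det(I−A) = (0.70)(0.85) − (-0.05)(-0.45) = 0.5725
adj(I−A) = [[0.85, 0.05], [0.45, 0.70]]
(I − A)⁻¹ = adj(I−A) / det(I−A) ≈
  [   1.4847     0.0873]
  [   0.7860     1.2227]
Δx = (I − A)⁻¹ Δd with Δd having -150 in the Petroleum component and 0 elsewhere.
So Δx_2 = L_21 · (-150), where L_21 = adj(I−A)_21 / det(I−A) = 0.45 / 0.5725.
Δx_2 = 0.45 × (-150) / 0.5725 = -67.50 / 0.5725 ≈ -117.90.

Δx_2 = -117.90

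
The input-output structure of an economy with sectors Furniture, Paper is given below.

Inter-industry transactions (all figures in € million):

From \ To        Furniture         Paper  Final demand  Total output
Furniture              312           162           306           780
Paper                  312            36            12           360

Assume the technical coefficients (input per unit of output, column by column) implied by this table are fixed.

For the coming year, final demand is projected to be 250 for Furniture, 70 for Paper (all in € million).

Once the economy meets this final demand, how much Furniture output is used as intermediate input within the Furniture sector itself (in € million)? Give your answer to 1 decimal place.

z_11 = 285.0

Technical coefficients a_ij = z_ij / X_j:
  a_11 = 312/780 = 0.40, a_21 = 312/780 = 0.40
  a_12 = 162/360 = 0.45, a_22 = 36/360 = 0.10
I − A =
  [   0.60    -0.45]
  [  -0.40     0.90]
det(I−A) = (0.60)(0.90) − (-0.45)(-0.40) = 0.3600
adj(I−A) = [[0.90, 0.45], [0.40, 0.60]]
(I − A)⁻¹ = adj(I−A) / det(I−A) ≈
  [   2.5000     1.2500]
  [   1.1111     1.6667]
First solve x = (I − A)⁻¹ d = adj(I−A)·d / det(I−A); in particular x_1 = (0.90·250 + 0.45·70) / 0.3600 = 256.50 / 0.3600 = 712.500.
Intermediate flow from 1 to 1: z_11 = a_11 · x_1 = 0.40 × 256.50 / 0.3600 = 102.60 / 0.3600 = 285.0.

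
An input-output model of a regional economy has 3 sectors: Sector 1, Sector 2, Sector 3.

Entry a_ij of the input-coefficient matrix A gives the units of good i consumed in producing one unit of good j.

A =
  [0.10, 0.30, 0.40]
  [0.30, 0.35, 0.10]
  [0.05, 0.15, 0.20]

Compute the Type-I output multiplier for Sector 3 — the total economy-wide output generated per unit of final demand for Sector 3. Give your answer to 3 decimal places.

m_3 = 2.843

I − A =
  [   0.90    -0.30    -0.40]
  [  -0.30     0.65    -0.10]
  [  -0.05    -0.15     0.80]
Cofactors of I−A, C_ij = (−1)^(i+j)·(minor ij) (rows/columns in the sector order above):
  C_11 = (0.65)(0.80) − (-0.10)(-0.15) = 0.5050
  C_12 = −[(-0.30)(0.80) − (-0.10)(-0.05)] = 0.2450
  C_13 = (-0.30)(-0.15) − (0.65)(-0.05) = 0.0775
  C_21 = −[(-0.30)(0.80) − (-0.40)(-0.15)] = 0.3000
  C_22 = (0.90)(0.80) − (-0.40)(-0.05) = 0.7000
  C_23 = −[(0.90)(-0.15) − (-0.30)(-0.05)] = 0.1500
  C_31 = (-0.30)(-0.10) − (-0.40)(0.65) = 0.2900
  C_32 = −[(0.90)(-0.10) − (-0.40)(-0.30)] = 0.2100
  C_33 = (0.90)(0.65) − (-0.30)(-0.30) = 0.4950
det(I−A) = Σ_j (I−A)_1j·C_1j = (0.90)(0.5050) + (-0.30)(0.2450) + (-0.40)(0.0775) = 0.3500
adj(I−A) = Cᵀ =
  [ 0.5050   0.3000   0.2900]
  [ 0.2450   0.7000   0.2100]
  [ 0.0775   0.1500   0.4950]
(I − A)⁻¹ = adj(I−A) / det(I−A) ≈
  [   1.4429     0.8571     0.8286]
  [   0.7000     2.0000     0.6000]
  [   0.2214     0.4286     1.4143]
The output multiplier for sector j is the column-j sum of the Leontief inverse (I − A)⁻¹ = adj(I−A) / det(I−A).
Column 3 of adj(I−A): (0.2900, 0.2100, 0.4950); det(I−A) = 0.3500.
m_3 = (0.2900 + 0.2100 + 0.4950) / 0.3500 = 0.995 / 0.3500 ≈ 2.843.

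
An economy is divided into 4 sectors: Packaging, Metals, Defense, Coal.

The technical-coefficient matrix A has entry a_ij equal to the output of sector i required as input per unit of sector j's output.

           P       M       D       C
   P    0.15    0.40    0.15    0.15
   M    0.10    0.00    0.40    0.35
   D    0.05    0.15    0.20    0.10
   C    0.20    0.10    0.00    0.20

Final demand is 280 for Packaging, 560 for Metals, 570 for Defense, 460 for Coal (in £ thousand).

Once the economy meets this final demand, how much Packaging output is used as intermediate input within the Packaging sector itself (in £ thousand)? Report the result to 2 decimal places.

I − A =
  [   0.85    -0.40    -0.15    -0.15]
  [  -0.10     1.00    -0.40    -0.35]
  [  -0.05    -0.15     0.80    -0.10]
  [  -0.20    -0.10     0.00     0.80]
Compute the cofactors C_ij = (−1)^(i+j)·(3×3 minor ij) of I−A; the adjugate is their transpose:
adj(I−A) = Cᵀ =
  [ 0.560000   0.287500   0.248750   0.261875]
  [ 0.144000   0.511000   0.282500   0.285875]
  [ 0.081750   0.130750   0.558750   0.142375]
  [ 0.158000   0.135750   0.097500   0.579250]
det(I−A) = Σ_j (I−A)_1j·C_1j = (0.85)(0.560000) + (-0.40)(0.144000) + (-0.15)(0.081750) + (-0.15)(0.158000) = 0.3824375
(I − A)⁻¹ = adj(I−A) / det(I−A) ≈
  [   1.4643     0.7518     0.6504     0.6848]
  [   0.3765     1.3362     0.7387     0.7475]
  [   0.2138     0.3419     1.4610     0.3723]
  [   0.4131     0.3550     0.2549     1.5146]
First solve x = (I − A)⁻¹ d = adj(I−A)·d / det(I−A); in particular x_P = (0.560000·280 + 0.287500·560 + 0.248750·570 + 0.261875·460) / 0.3824375 = 580.05 / 0.3824375 ≈ 1516.7184.
Intermediate flow from P to P: z_PP = a_PP · x_P = 0.15 × 580.05 / 0.3824375 = 87.0075 / 0.3824375 ≈ 227.51.

z_PP = 227.51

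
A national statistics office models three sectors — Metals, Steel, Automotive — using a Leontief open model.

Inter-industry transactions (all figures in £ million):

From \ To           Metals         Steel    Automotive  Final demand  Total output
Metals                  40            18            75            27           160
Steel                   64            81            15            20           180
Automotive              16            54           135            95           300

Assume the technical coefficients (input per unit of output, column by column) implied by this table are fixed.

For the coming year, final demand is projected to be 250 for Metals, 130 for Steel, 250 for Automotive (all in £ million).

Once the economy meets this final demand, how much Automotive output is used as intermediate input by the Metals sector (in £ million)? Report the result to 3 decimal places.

z_31 = 83.280

Technical coefficients a_ij = z_ij / X_j:
  a_11 = 40/160 = 0.25, a_21 = 64/160 = 0.40, a_31 = 16/160 = 0.10
  a_12 = 18/180 = 0.10, a_22 = 81/180 = 0.45, a_32 = 54/180 = 0.30
  a_13 = 75/300 = 0.25, a_23 = 15/300 = 0.05, a_33 = 135/300 = 0.45
I − A =
  [   0.75    -0.10    -0.25]
  [  -0.40     0.55    -0.05]
  [  -0.10    -0.30     0.55]
Cofactors of I−A, C_ij = (−1)^(i+j)·(minor ij) (rows/columns in the sector order above):
  C_11 = (0.55)(0.55) − (-0.05)(-0.30) = 0.2875
  C_12 = −[(-0.40)(0.55) − (-0.05)(-0.10)] = 0.2250
  C_13 = (-0.40)(-0.30) − (0.55)(-0.10) = 0.1750
  C_21 = −[(-0.10)(0.55) − (-0.25)(-0.30)] = 0.1300
  C_22 = (0.75)(0.55) − (-0.25)(-0.10) = 0.3875
  C_23 = −[(0.75)(-0.30) − (-0.10)(-0.10)] = 0.2350
  C_31 = (-0.10)(-0.05) − (-0.25)(0.55) = 0.1425
  C_32 = −[(0.75)(-0.05) − (-0.25)(-0.40)] = 0.1375
  C_33 = (0.75)(0.55) − (-0.10)(-0.40) = 0.3725
det(I−A) = Σ_j (I−A)_1j·C_1j = (0.75)(0.2875) + (-0.10)(0.2250) + (-0.25)(0.1750) = 0.149375
adj(I−A) = Cᵀ =
  [ 0.2875   0.1300   0.1425]
  [ 0.2250   0.3875   0.1375]
  [ 0.1750   0.2350   0.3725]
(I − A)⁻¹ = adj(I−A) / det(I−A) ≈
  [   1.9247     0.8703     0.9540]
  [   1.5063     2.5941     0.9205]
  [   1.1715     1.5732     2.4937]
First solve x = (I − A)⁻¹ d = adj(I−A)·d / det(I−A); in particular x_1 = (0.2875·250 + 0.1300·130 + 0.1425·250) / 0.149375 = 124.40 / 0.149375 ≈ 832.80335.
Intermediate flow from 3 to 1: z_31 = a_31 · x_1 = 0.10 × 124.40 / 0.149375 = 12.44 / 0.149375 ≈ 83.280.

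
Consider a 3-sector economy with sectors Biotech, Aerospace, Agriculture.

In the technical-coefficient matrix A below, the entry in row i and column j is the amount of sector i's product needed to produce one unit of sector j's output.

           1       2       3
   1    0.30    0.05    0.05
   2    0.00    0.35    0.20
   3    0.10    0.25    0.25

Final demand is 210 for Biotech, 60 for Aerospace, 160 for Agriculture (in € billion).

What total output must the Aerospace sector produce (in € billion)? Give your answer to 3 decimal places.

I − A =
  [   0.70    -0.05    -0.05]
  [   0.00     0.65    -0.20]
  [  -0.10    -0.25     0.75]
Cofactors of I−A, C_ij = (−1)^(i+j)·(minor ij) (rows/columns in the sector order above):
  C_11 = (0.65)(0.75) − (-0.20)(-0.25) = 0.4375
  C_12 = −[(0.00)(0.75) − (-0.20)(-0.10)] = 0.0200
  C_13 = (0.00)(-0.25) − (0.65)(-0.10) = 0.0650
  C_21 = −[(-0.05)(0.75) − (-0.05)(-0.25)] = 0.0500
  C_22 = (0.70)(0.75) − (-0.05)(-0.10) = 0.5200
  C_23 = −[(0.70)(-0.25) − (-0.05)(-0.10)] = 0.1800
  C_31 = (-0.05)(-0.20) − (-0.05)(0.65) = 0.0425
  C_32 = −[(0.70)(-0.20) − (-0.05)(0.00)] = 0.1400
  C_33 = (0.70)(0.65) − (-0.05)(0.00) = 0.4550
det(I−A) = Σ_j (I−A)_1j·C_1j = (0.70)(0.4375) + (-0.05)(0.0200) + (-0.05)(0.0650) = 0.3020
adj(I−A) = Cᵀ =
  [ 0.4375   0.0500   0.0425]
  [ 0.0200   0.5200   0.1400]
  [ 0.0650   0.1800   0.4550]
(I − A)⁻¹ = adj(I−A) / det(I−A) ≈
  [   1.4487     0.1656     0.1407]
  [   0.0662     1.7219     0.4636]
  [   0.2152     0.5960     1.5066]
x = (I − A)⁻¹ d = adj(I−A)·d / det(I−A), with det(I−A) = 0.3020:
  x_1 = (0.4375·210 + 0.0500·60 + 0.0425·160) / 0.3020 = 101.675 / 0.3020 ≈ 336.672
  x_2 = (0.0200·210 + 0.5200·60 + 0.1400·160) / 0.3020 = 57.80 / 0.3020 ≈ 191.391
  x_3 = (0.0650·210 + 0.1800·60 + 0.4550·160) / 0.3020 = 97.25 / 0.3020 ≈ 322.020

x_2 = 191.391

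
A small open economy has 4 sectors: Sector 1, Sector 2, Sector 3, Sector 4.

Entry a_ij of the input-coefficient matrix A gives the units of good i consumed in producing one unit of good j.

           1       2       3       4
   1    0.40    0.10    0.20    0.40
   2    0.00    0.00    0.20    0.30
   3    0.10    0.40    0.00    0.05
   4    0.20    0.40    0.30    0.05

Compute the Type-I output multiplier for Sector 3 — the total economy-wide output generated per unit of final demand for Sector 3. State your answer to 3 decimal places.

I − A =
  [   0.60    -0.10    -0.20    -0.40]
  [   0.00     1.00    -0.20    -0.30]
  [  -0.10    -0.40     1.00    -0.05]
  [  -0.20    -0.40    -0.30     0.95]
Compute the cofactors C_ij = (−1)^(i+j)·(3×3 minor ij) of I−A; the adjugate is their transpose:
adj(I−A) = Cᵀ =
  [ 0.6990   0.3815   0.3460   0.4330]
  [ 0.0900   0.4480   0.1640   0.1880]
  [ 0.1170   0.2345   0.4120   0.1450]
  [ 0.2220   0.3430   0.2720   0.5300]
det(I−A) = Σ_j (I−A)_1j·C_1j = (0.60)(0.6990) + (-0.10)(0.0900) + (-0.20)(0.1170) + (-0.40)(0.2220) = 0.2982
(I − A)⁻¹ = adj(I−A) / det(I−A) ≈
  [   2.3441     1.2793     1.1603     1.4520]
  [   0.3018     1.5023     0.5500     0.6304]
  [   0.3924     0.7864     1.3816     0.4863]
  [   0.7445     1.1502     0.9121     1.7773]
The output multiplier for sector j is the column-j sum of the Leontief inverse (I − A)⁻¹ = adj(I−A) / det(I−A).
Column 3 of adj(I−A): (0.3460, 0.1640, 0.4120, 0.2720); det(I−A) = 0.2982.
m_3 = (0.3460 + 0.1640 + 0.4120 + 0.2720) / 0.2982 = 1.194 / 0.2982 ≈ 4.004.

m_3 = 4.004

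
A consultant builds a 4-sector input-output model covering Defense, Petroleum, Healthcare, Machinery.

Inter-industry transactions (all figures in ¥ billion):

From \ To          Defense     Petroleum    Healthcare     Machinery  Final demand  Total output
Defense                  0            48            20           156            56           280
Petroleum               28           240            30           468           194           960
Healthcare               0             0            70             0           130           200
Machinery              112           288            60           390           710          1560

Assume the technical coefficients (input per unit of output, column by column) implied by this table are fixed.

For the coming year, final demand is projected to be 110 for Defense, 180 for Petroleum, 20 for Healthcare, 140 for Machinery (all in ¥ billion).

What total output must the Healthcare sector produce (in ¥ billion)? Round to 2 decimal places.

x_H = 30.77

Technical coefficients a_ij = z_ij / X_j:
  a_DD = 0/280 = 0.00, a_PD = 28/280 = 0.10, a_HD = 0/280 = 0.00, a_MD = 112/280 = 0.40
  a_DP = 48/960 = 0.05, a_PP = 240/960 = 0.25, a_HP = 0/960 = 0.00, a_MP = 288/960 = 0.30
  a_DH = 20/200 = 0.10, a_PH = 30/200 = 0.15, a_HH = 70/200 = 0.35, a_MH = 60/200 = 0.30
  a_DM = 156/1560 = 0.10, a_PM = 468/1560 = 0.30, a_HM = 0/1560 = 0.00, a_MM = 390/1560 = 0.25
I − A =
  [   1.00    -0.05    -0.10    -0.10]
  [  -0.10     0.75    -0.15    -0.30]
  [   0.00     0.00     0.65     0.00]
  [  -0.40    -0.30    -0.30     0.75]
Compute the cofactors C_ij = (−1)^(i+j)·(3×3 minor ij) of I−A; the adjugate is their transpose:
adj(I−A) = Cᵀ =
  [ 0.307125   0.043875   0.084375   0.058500]
  [ 0.126750   0.461500   0.219000   0.201500]
  [ 0.000000   0.000000   0.429750   0.000000]
  [ 0.214500   0.208000   0.304500   0.484250]
det(I−A) = Σ_j (I−A)_1j·C_1j = (1.00)(0.307125) + (-0.05)(0.126750) + (-0.10)(0.000000) + (-0.10)(0.214500) = 0.2793375
(I − A)⁻¹ = adj(I−A) / det(I−A) ≈
  [   1.0995     0.1571     0.3021     0.2094]
  [   0.4538     1.6521     0.7840     0.7213]
  [   0.0000     0.0000     1.5385     0.0000]
  [   0.7679     0.7446     1.0901     1.7336]
x = (I − A)⁻¹ d = adj(I−A)·d / det(I−A), with det(I−A) = 0.2793375:
  x_D = (0.307125·110 + 0.043875·180 + 0.084375·20 + 0.058500·140) / 0.2793375 = 51.55875 / 0.2793375 ≈ 184.58
  x_P = (0.126750·110 + 0.461500·180 + 0.219000·20 + 0.201500·140) / 0.2793375 = 129.6025 / 0.2793375 ≈ 463.96
  x_H = (0.000000·110 + 0.000000·180 + 0.429750·20 + 0.000000·140) / 0.2793375 = 8.595 / 0.2793375 ≈ 30.77
  x_M = (0.214500·110 + 0.208000·180 + 0.304500·20 + 0.484250·140) / 0.2793375 = 134.92 / 0.2793375 ≈ 483.00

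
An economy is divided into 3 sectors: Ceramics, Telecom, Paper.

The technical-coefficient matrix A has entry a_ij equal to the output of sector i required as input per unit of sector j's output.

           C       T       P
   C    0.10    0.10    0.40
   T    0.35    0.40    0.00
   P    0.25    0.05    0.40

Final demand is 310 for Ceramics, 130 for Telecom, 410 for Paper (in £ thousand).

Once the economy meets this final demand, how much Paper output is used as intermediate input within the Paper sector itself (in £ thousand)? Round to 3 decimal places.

z_PP = 454.364

I − A =
  [   0.90    -0.10    -0.40]
  [  -0.35     0.60     0.00]
  [  -0.25    -0.05     0.60]
Cofactors of I−A, C_ij = (−1)^(i+j)·(minor ij) (rows/columns in the sector order above):
  C_11 = (0.60)(0.60) − (0.00)(-0.05) = 0.3600
  C_12 = −[(-0.35)(0.60) − (0.00)(-0.25)] = 0.2100
  C_13 = (-0.35)(-0.05) − (0.60)(-0.25) = 0.1675
  C_21 = −[(-0.10)(0.60) − (-0.40)(-0.05)] = 0.0800
  C_22 = (0.90)(0.60) − (-0.40)(-0.25) = 0.4400
  C_23 = −[(0.90)(-0.05) − (-0.10)(-0.25)] = 0.0700
  C_31 = (-0.10)(0.00) − (-0.40)(0.60) = 0.2400
  C_32 = −[(0.90)(0.00) − (-0.40)(-0.35)] = 0.1400
  C_33 = (0.90)(0.60) − (-0.10)(-0.35) = 0.5050
det(I−A) = Σ_j (I−A)_1j·C_1j = (0.90)(0.3600) + (-0.10)(0.2100) + (-0.40)(0.1675) = 0.2360
adj(I−A) = Cᵀ =
  [ 0.3600   0.0800   0.2400]
  [ 0.2100   0.4400   0.1400]
  [ 0.1675   0.0700   0.5050]
(I − A)⁻¹ = adj(I−A) / det(I−A) ≈
  [   1.5254     0.3390     1.0169]
  [   0.8898     1.8644     0.5932]
  [   0.7097     0.2966     2.1398]
First solve x = (I − A)⁻¹ d = adj(I−A)·d / det(I−A); in particular x_P = (0.1675·310 + 0.0700·130 + 0.5050·410) / 0.2360 = 268.075 / 0.2360 ≈ 1135.91102.
Intermediate flow from P to P: z_PP = a_PP · x_P = 0.40 × 268.075 / 0.2360 = 107.23 / 0.2360 ≈ 454.364.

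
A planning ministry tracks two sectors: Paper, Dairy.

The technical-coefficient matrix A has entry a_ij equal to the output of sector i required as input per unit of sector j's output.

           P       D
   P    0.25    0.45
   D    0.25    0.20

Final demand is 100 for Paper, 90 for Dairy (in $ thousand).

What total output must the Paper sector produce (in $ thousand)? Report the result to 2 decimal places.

x_P = 247.18

I − A =
  [   0.75    -0.45]
  [  -0.25     0.80]
det(I−A) = (0.75)(0.80) − (-0.45)(-0.25) = 0.4875
adj(I−A) = [[0.80, 0.45], [0.25, 0.75]]
(I − A)⁻¹ = adj(I−A) / det(I−A) ≈
  [   1.6410     0.9231]
  [   0.5128     1.5385]
x = (I − A)⁻¹ d = adj(I−A)·d / det(I−A), with det(I−A) = 0.4875:
  x_P = (0.80·100 + 0.45·90) / 0.4875 = 120.50 / 0.4875 ≈ 247.18
  x_D = (0.25·100 + 0.75·90) / 0.4875 = 92.50 / 0.4875 ≈ 189.74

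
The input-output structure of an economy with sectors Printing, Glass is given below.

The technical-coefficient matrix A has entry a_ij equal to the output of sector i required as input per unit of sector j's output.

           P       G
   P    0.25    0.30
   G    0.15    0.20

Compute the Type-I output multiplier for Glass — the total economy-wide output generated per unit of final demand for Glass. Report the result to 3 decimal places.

I − A =
  [   0.75    -0.30]
  [  -0.15     0.80]
det(I−A) = (0.75)(0.80) − (-0.30)(-0.15) = 0.5550
adj(I−A) = [[0.80, 0.30], [0.15, 0.75]]
(I − A)⁻¹ = adj(I−A) / det(I−A) ≈
  [   1.4414     0.5405]
  [   0.2703     1.3514]
The output multiplier for sector j is the column-j sum of the Leontief inverse (I − A)⁻¹ = adj(I−A) / det(I−A).
Column G of adj(I−A): (0.30, 0.75); det(I−A) = 0.5550.
m_G = (0.30 + 0.75) / 0.5550 = 1.05 / 0.5550 ≈ 1.892.

m_G = 1.892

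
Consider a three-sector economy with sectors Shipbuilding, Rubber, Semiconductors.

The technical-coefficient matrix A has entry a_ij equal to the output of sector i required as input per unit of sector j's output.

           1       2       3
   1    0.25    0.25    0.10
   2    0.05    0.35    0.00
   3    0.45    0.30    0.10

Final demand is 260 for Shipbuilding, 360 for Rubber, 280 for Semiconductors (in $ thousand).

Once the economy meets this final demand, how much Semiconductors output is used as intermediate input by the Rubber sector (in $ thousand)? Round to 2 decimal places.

z_32 = 181.40

I − A =
  [   0.75    -0.25    -0.10]
  [  -0.05     0.65     0.00]
  [  -0.45    -0.30     0.90]
Cofactors of I−A, C_ij = (−1)^(i+j)·(minor ij) (rows/columns in the sector order above):
  C_11 = (0.65)(0.90) − (0.00)(-0.30) = 0.5850
  C_12 = −[(-0.05)(0.90) − (0.00)(-0.45)] = 0.0450
  C_13 = (-0.05)(-0.30) − (0.65)(-0.45) = 0.3075
  C_21 = −[(-0.25)(0.90) − (-0.10)(-0.30)] = 0.2550
  C_22 = (0.75)(0.90) − (-0.10)(-0.45) = 0.6300
  C_23 = −[(0.75)(-0.30) − (-0.25)(-0.45)] = 0.3375
  C_31 = (-0.25)(0.00) − (-0.10)(0.65) = 0.0650
  C_32 = −[(0.75)(0.00) − (-0.10)(-0.05)] = 0.0050
  C_33 = (0.75)(0.65) − (-0.25)(-0.05) = 0.4750
det(I−A) = Σ_j (I−A)_1j·C_1j = (0.75)(0.5850) + (-0.25)(0.0450) + (-0.10)(0.3075) = 0.39675
adj(I−A) = Cᵀ =
  [ 0.5850   0.2550   0.0650]
  [ 0.0450   0.6300   0.0050]
  [ 0.3075   0.3375   0.4750]
(I − A)⁻¹ = adj(I−A) / det(I−A) ≈
  [   1.4745     0.6427     0.1638]
  [   0.1134     1.5879     0.0126]
  [   0.7750     0.8507     1.1972]
First solve x = (I − A)⁻¹ d = adj(I−A)·d / det(I−A); in particular x_2 = (0.0450·260 + 0.6300·360 + 0.0050·280) / 0.39675 = 239.90 / 0.39675 ≈ 604.6629.
Intermediate flow from 3 to 2: z_32 = a_32 · x_2 = 0.30 × 239.90 / 0.39675 = 71.97 / 0.39675 ≈ 181.40.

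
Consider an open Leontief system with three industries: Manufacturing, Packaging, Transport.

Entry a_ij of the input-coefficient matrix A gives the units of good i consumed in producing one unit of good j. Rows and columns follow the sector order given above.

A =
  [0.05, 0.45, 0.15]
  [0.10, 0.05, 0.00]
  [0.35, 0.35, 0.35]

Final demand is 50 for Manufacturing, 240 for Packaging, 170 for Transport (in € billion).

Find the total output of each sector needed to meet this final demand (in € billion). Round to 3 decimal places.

x_M = 274.564, x_P = 281.533, x_T = 560.976

I − A =
  [   0.95    -0.45    -0.15]
  [  -0.10     0.95     0.00]
  [  -0.35    -0.35     0.65]
Cofactors of I−A, C_ij = (−1)^(i+j)·(minor ij) (rows/columns in the sector order above):
  C_11 = (0.95)(0.65) − (0.00)(-0.35) = 0.6175
  C_12 = −[(-0.10)(0.65) − (0.00)(-0.35)] = 0.0650
  C_13 = (-0.10)(-0.35) − (0.95)(-0.35) = 0.3675
  C_21 = −[(-0.45)(0.65) − (-0.15)(-0.35)] = 0.3450
  C_22 = (0.95)(0.65) − (-0.15)(-0.35) = 0.5650
  C_23 = −[(0.95)(-0.35) − (-0.45)(-0.35)] = 0.4900
  C_31 = (-0.45)(0.00) − (-0.15)(0.95) = 0.1425
  C_32 = −[(0.95)(0.00) − (-0.15)(-0.10)] = 0.0150
  C_33 = (0.95)(0.95) − (-0.45)(-0.10) = 0.8575
det(I−A) = Σ_j (I−A)_1j·C_1j = (0.95)(0.6175) + (-0.45)(0.0650) + (-0.15)(0.3675) = 0.50225
adj(I−A) = Cᵀ =
  [ 0.6175   0.3450   0.1425]
  [ 0.0650   0.5650   0.0150]
  [ 0.3675   0.4900   0.8575]
(I − A)⁻¹ = adj(I−A) / det(I−A) ≈
  [   1.2295     0.6869     0.2837]
  [   0.1294     1.1249     0.0299]
  [   0.7317     0.9756     1.7073]
x = (I − A)⁻¹ d = adj(I−A)·d / det(I−A), with det(I−A) = 0.50225:
  x_M = (0.6175·50 + 0.3450·240 + 0.1425·170) / 0.50225 = 137.90 / 0.50225 ≈ 274.564
  x_P = (0.0650·50 + 0.5650·240 + 0.0150·170) / 0.50225 = 141.40 / 0.50225 ≈ 281.533
  x_T = (0.3675·50 + 0.4900·240 + 0.8575·170) / 0.50225 = 281.75 / 0.50225 ≈ 560.976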